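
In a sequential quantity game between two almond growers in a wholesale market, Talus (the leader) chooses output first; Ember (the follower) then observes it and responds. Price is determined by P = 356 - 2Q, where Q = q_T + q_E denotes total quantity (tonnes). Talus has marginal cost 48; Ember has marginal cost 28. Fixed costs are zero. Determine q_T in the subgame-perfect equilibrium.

The follower Ember best-responds to any q_T: π_E = (356 - 2Q)q_E - 28q_E.
∂π_E/∂q_E = 328 - 2q_T - 4q_E = 0 gives the reaction function q_E = (328 - 2q_T)/4.
The leader anticipates this reaction. Substituting into P = 356 - 2Q gives P = 192 - q_T, so π_T = (192 - q_T)q_T - 48q_T.
Maximising: ∂π_T/∂q_T = 144 - 2q_T = 0, giving q_T = 72.
Then q_E = (328 - 2·72)/4 = 46.

72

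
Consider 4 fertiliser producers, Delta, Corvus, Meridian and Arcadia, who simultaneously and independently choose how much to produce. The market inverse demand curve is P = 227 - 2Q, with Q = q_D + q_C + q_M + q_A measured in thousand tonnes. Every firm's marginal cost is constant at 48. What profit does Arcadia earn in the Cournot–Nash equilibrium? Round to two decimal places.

640.82

Each firm earns π_i = (227 - 2Q)q_i - 48q_i.
Setting ∂π_i/∂q_i = 0 with rivals' quantities fixed: 179 - 4q_i - 2·Σ_{j≠i} q_j = 0.
By symmetry each firm produces the same amount; substituting Σ_{j≠i} q_j = 3q_i yields q_i = 179/10.
Price P = 227 - 2·(358/5) = 419/5.
Arcadia's profit: (419/5 - 48)·(179/10) = 640.8200.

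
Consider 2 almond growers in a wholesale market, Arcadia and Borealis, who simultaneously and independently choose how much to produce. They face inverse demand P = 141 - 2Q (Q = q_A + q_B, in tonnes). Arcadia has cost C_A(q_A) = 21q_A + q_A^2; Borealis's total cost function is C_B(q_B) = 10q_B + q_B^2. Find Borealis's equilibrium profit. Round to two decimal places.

873.39

Arcadia's profit: π_A = (141 - 2Q)q_A - (21q_A + q_A²). Setting ∂π_A/∂q_A = 0: 120 - 6q_A - 2(q_B) = 0.
Borealis's profit: π_B = (141 - 2Q)q_B - (10q_B + q_B²). Setting ∂π_B/∂q_B = 0: 131 - 6q_B - 2(q_A) = 0.
Rearranging gives the reaction functions q_A = (120 - 2q_B)/6 and q_B = (131 - 2q_A)/6.
Substituting one into the other gives q_A = 229/16 and q_B = 273/16.
Price P = 141 - 2·(251/8) = 313/4.
Borealis's profit: (313/4)·(273/16) - 10·(273/16) - (273/16)² = 873.3867.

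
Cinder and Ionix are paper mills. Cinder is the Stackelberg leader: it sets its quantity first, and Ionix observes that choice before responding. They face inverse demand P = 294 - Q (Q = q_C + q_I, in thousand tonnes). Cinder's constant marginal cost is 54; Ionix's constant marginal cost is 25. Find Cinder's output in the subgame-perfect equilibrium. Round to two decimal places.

105.50

Solve by backward induction. Given q_C, the follower Ionix maximises π_I = (294 - q_C - q_I)q_I - 25q_I.
∂π_I/∂q_I = 269 - q_C - 2q_I = 0 gives the reaction function q_I = (269 - q_C)/2.
The leader anticipates this reaction. Substituting into P = 294 - Q gives P = 319/2 - (1/2)q_C, so π_C = (319/2 - (1/2)q_C)q_C - 54q_C.
Leader FOC: 211/2 - q_C = 0, so q_C = 211/2.
Then q_I = (269 - 211/2)/2 = 327/4.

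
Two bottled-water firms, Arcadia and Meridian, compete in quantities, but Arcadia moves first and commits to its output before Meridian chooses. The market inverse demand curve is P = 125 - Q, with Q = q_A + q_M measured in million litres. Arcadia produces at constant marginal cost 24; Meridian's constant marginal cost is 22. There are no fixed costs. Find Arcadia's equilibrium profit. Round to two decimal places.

1225.13

The follower Meridian best-responds to any q_A: π_M = (125 - Q)q_M - 22q_M.
Setting the follower's marginal profit to zero, 103 - q_A - 2q_M = 0, i.e. q_M = (103 - q_A)/2.
Arcadia substitutes q_M(q_A) into its own profit: π_A = q_A(125 - q_A - (103 - q_A)/2) - 24q_A = (147/2 - (1/2)q_A)q_A - 24q_A.
Maximising: ∂π_A/∂q_A = 99/2 - q_A = 0, giving q_A = 99/2.
Then q_M = (103 - 99/2)/2 = 107/4.
Price P = 125 - 305/4 = 195/4.
Arcadia's profit: (195/4 - 24)·(99/2) = 1225.1250.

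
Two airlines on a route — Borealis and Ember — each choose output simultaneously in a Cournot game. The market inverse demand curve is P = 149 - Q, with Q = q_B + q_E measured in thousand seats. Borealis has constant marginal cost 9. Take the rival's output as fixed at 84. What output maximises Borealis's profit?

28

With the rival's output fixed at 84, Borealis's profit is π_B = (149 - 84 - q_B)q_B - (9q_B) = (65 - q_B)q_B - (9q_B).
∂π_B/∂q_B = 56 - 2q_B = 0, so q_B = 28.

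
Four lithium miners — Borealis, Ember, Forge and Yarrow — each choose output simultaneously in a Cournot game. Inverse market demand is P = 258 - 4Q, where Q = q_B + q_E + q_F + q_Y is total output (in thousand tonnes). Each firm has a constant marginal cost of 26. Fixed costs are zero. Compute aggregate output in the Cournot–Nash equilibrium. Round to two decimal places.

46.40

Each firm earns π_i = (258 - 4Q)q_i - 26q_i.
Setting ∂π_i/∂q_i = 0 with rivals' quantities fixed: 232 - 8q_i - 4·Σ_{j≠i} q_j = 0.
By symmetry each firm produces the same amount; substituting Σ_{j≠i} q_j = 3q_i yields q_i = 232/20 = 58/5.
Total output Q = 58/5 + 58/5 + 58/5 + 58/5 = 232/5.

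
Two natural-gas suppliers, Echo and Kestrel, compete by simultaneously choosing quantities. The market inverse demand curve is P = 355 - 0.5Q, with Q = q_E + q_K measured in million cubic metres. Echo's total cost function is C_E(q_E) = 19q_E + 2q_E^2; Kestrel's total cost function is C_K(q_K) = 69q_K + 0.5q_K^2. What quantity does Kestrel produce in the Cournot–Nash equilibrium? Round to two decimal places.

129.44

Echo's profit: π_E = (355 - 0.5Q)q_E - (19q_E + 2q_E²). Setting ∂π_E/∂q_E = 0: 336 - 5q_E - (1/2)(q_K) = 0.
Kestrel's profit: π_K = (355 - 0.5Q)q_K - (69q_K + (1/2)q_K²). Setting ∂π_K/∂q_K = 0: 286 - 2q_K - (1/2)(q_E) = 0.
So q_E = (336 - (1/2)q_K)/5 and q_K = (286 - (1/2)q_E)/2.
Solving the pair: q_E = 54.2564, q_K = 129.4359.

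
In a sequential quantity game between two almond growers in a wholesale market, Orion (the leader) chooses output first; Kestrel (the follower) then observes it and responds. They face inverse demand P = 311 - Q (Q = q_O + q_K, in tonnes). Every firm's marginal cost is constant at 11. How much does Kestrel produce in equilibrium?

75

The follower Kestrel best-responds to any q_O: π_K = (311 - Q)q_K - 11q_K.
∂π_K/∂q_K = 300 - q_O - 2q_K = 0 gives the reaction function q_K = (300 - q_O)/2.
The leader anticipates this reaction. Substituting into P = 311 - Q gives P = 161 - (1/2)q_O, so π_O = (161 - (1/2)q_O)q_O - 11q_O.
The leader's first-order condition 150 - q_O = 0 yields q_O = 150.
Then q_K = (300 - 150)/2 = 75.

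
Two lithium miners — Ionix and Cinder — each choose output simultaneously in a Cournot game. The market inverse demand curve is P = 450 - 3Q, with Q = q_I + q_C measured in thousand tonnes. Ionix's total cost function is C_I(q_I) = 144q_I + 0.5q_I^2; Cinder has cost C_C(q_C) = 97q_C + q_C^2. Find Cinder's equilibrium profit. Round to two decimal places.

4367.24

Ionix's profit: π_I = (450 - 3Q)q_I - (144q_I + (1/2)q_I²). Setting ∂π_I/∂q_I = 0: 306 - 7q_I - 3(q_C) = 0.
Cinder's first-order condition: 353 - 8q_C - 3(q_I) = 0.
So q_I = (306 - 3q_C)/7 and q_C = (353 - 3q_I)/8.
Solving the pair: q_I = 1389/47, q_C = 1553/47.
Price P = 450 - 3·62.5957 = 262.2128.
Cinder's profit: 262.2128·(1553/47) - 97·(1553/47) - (1553/47)² = 4367.2413.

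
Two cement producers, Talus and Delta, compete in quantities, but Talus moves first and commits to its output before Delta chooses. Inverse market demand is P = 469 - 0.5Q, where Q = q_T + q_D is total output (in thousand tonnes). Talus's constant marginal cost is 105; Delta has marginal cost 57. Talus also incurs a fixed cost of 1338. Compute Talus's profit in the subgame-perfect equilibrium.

23626

The follower Delta best-responds to any q_T: π_D = (469 - 0.5Q)q_D - 57q_D.
∂π_D/∂q_D = 412 - (1/2)q_T - q_D = 0 gives the reaction function q_D = (412 - (1/2)q_T).
Talus substitutes q_D(q_T) into its own profit: π_T = q_T(469 - (1/2)q_T - (412 - (1/2)q_T)/2) - 105q_T = (263 - (1/4)q_T)q_T - 105q_T.
Maximising: ∂π_T/∂q_T = 158 - (1/2)q_T = 0, giving q_T = 316.
Then q_D = (412 - (1/2)·316) = 254.
Price P = 469 - (1/2)·570 = 184.
Talus's profit: (184 - 105)·316 - 1338 = 23626.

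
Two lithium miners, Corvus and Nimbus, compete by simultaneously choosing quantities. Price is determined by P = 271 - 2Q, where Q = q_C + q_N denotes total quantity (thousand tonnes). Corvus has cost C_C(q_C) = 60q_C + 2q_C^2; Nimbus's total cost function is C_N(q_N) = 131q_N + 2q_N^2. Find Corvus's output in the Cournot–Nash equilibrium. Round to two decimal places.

23.47

Corvus's profit: π_C = (271 - 2Q)q_C - (60q_C + 2q_C²). Setting ∂π_C/∂q_C = 0: 211 - 8q_C - 2(q_N) = 0.
Nimbus's profit: π_N = (271 - 2Q)q_N - (131q_N + 2q_N²). Setting ∂π_N/∂q_N = 0: 140 - 8q_N - 2(q_C) = 0.
So q_C = (211 - 2q_N)/8 and q_N = (140 - 2q_C)/8.
Solving the pair: q_C = 352/15, q_N = 349/30.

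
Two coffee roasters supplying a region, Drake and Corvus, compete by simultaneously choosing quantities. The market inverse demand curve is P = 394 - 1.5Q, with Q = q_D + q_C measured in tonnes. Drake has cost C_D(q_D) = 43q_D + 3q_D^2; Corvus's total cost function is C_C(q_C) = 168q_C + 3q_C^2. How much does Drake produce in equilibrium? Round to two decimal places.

35.81

Drake's profit: π_D = (394 - 1.5Q)q_D - (43q_D + 3q_D²). Setting ∂π_D/∂q_D = 0: 351 - 9q_D - (3/2)(q_C) = 0.
Corvus's profit: π_C = (394 - 1.5Q)q_C - (168q_C + 3q_C²). Setting ∂π_C/∂q_C = 0: 226 - 9q_C - (3/2)(q_D) = 0.
Best responses: q_D = (351 - (3/2)q_C)/9, q_C = (226 - (3/2)q_D)/9.
Solving the pair: q_D = 752/21, q_C = 134/7.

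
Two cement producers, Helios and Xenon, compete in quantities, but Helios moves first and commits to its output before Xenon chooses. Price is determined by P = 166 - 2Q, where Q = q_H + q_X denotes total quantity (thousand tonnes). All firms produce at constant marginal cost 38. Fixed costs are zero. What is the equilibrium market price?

70

Solve by backward induction. Given q_H, the follower Xenon maximises π_X = (166 - 2q_H - 2q_X)q_X - 38q_X.
∂π_X/∂q_X = 128 - 2q_H - 4q_X = 0 gives the reaction function q_X = (128 - 2q_H)/4.
The leader anticipates this reaction. Substituting into P = 166 - 2Q gives P = 102 - q_H, so π_H = (102 - q_H)q_H - 38q_H.
Maximising: ∂π_H/∂q_H = 64 - 2q_H = 0, giving q_H = 32.
Then q_X = (128 - 2·32)/4 = 16.
Total output Q = 48, so price P = 166 - 2·48 = 70.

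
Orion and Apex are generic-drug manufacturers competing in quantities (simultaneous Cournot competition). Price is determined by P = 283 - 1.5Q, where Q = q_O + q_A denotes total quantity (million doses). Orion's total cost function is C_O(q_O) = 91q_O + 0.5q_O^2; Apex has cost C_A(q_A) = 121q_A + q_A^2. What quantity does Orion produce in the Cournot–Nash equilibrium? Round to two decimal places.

40.39

Orion's profit: π_O = (283 - 1.5Q)q_O - (91q_O + (1/2)q_O²). Setting ∂π_O/∂q_O = 0: 192 - 4q_O - (3/2)(q_A) = 0.
Apex's profit: π_A = (283 - 1.5Q)q_A - (121q_A + q_A²). Setting ∂π_A/∂q_A = 0: 162 - 5q_A - (3/2)(q_O) = 0.
So q_O = (192 - (3/2)q_A)/4 and q_A = (162 - (3/2)q_O)/5.
Solving the pair: q_O = 40.3944, q_A = 1440/71.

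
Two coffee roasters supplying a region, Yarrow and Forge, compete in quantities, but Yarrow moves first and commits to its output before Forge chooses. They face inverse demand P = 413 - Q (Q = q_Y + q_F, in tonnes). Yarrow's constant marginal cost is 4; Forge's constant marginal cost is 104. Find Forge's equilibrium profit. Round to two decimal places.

Solve by backward induction. Given q_Y, the follower Forge maximises π_F = (413 - q_Y - q_F)q_F - 104q_F.
Setting the follower's marginal profit to zero, 309 - q_Y - 2q_F = 0, i.e. q_F = (309 - q_Y)/2.
Yarrow substitutes q_F(q_Y) into its own profit: π_Y = q_Y(413 - q_Y - (309 - q_Y)/2) - 4q_Y = (517/2 - (1/2)q_Y)q_Y - 4q_Y.
The leader's first-order condition 509/2 - q_Y = 0 yields q_Y = 509/2.
Then q_F = (309 - 509/2)/2 = 109/4.
Price P = 413 - 1127/4 = 525/4.
Forge's profit: (525/4 - 104)·(109/4) = 742.5625.

742.56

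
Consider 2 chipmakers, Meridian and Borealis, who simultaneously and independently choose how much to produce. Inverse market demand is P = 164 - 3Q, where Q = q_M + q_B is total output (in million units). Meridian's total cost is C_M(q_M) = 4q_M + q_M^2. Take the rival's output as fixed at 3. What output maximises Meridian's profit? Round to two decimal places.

With the rival's output fixed at 3, Meridian's profit is π_M = (164 - 3·3 - 3q_M)q_M - (4q_M + q_M²) = (155 - 3q_M)q_M - (4q_M + q_M²).
∂π_M/∂q_M = 151 - 8q_M = 0, so q_M = 151/8.

18.88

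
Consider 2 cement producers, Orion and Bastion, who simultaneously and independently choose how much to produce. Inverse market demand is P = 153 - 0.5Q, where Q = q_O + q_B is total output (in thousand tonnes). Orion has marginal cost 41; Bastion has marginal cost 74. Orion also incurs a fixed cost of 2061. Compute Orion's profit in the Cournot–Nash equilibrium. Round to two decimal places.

2611.22

Orion's profit: π_O = (153 - 0.5Q)q_O - (41q_O). Setting ∂π_O/∂q_O = 0: 112 - q_O - (1/2)(q_B) = 0.
Bastion's first-order condition: 79 - q_B - (1/2)(q_O) = 0.
So q_O = (112 - (1/2)q_B) and q_B = (79 - (1/2)q_O).
Solving the pair: q_O = 290/3, q_B = 92/3.
Price P = 153 - (1/2)·(382/3) = 268/3.
Orion's profit: (268/3 - 41)·(290/3) - 2061 = 2611.2222.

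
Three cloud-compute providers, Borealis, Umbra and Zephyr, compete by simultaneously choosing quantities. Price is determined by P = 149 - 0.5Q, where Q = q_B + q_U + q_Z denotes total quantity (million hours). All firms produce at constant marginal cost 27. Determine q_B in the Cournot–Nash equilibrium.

Each firm earns π_i = (149 - 0.5Q)q_i - 27q_i.
Setting ∂π_i/∂q_i = 0 with rivals' quantities fixed: 122 - q_i - (1/2)·Σ_{j≠i} q_j = 0.
With identical firms every q_j equals q_i, so Σ_{j≠i} q_j = 2q_i and 122 = 2q_i, giving q_i = 61.

61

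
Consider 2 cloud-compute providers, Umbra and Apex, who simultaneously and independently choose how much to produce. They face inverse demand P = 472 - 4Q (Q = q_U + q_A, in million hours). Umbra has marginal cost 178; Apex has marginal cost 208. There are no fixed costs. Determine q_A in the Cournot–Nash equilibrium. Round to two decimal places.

19.50

Umbra's profit: π_U = (472 - 4Q)q_U - (178q_U). Setting ∂π_U/∂q_U = 0: 294 - 8q_U - 4(q_A) = 0.
Apex's profit: π_A = (472 - 4Q)q_A - (208q_A). Setting ∂π_A/∂q_A = 0: 264 - 8q_A - 4(q_U) = 0.
Best responses: q_U = (294 - 4q_A)/8, q_A = (264 - 4q_U)/8.
Substituting one into the other gives q_U = 27 and q_A = 39/2.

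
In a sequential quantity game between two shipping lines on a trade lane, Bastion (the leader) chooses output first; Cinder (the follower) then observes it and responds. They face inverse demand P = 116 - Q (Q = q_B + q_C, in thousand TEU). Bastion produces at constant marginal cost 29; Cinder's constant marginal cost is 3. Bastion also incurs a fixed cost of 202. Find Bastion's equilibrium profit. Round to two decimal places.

The follower Cinder best-responds to any q_B: π_C = (116 - Q)q_C - 3q_C.
Setting the follower's marginal profit to zero, 113 - q_B - 2q_C = 0, i.e. q_C = (113 - q_B)/2.
The leader anticipates this reaction. Substituting into P = 116 - Q gives P = 119/2 - (1/2)q_B, so π_B = (119/2 - (1/2)q_B)q_B - 29q_B.
The leader's first-order condition 61/2 - q_B = 0 yields q_B = 61/2.
Then q_C = (113 - 61/2)/2 = 165/4.
Price P = 116 - 287/4 = 177/4.
Bastion's profit: (177/4 - 29)·(61/2) - 202 = 263.1250.

263.13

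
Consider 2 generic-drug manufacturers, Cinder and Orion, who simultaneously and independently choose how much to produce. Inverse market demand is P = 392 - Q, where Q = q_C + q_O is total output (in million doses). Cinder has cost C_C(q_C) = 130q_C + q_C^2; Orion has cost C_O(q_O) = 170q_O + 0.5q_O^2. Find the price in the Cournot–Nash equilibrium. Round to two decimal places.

Cinder's profit: π_C = (392 - Q)q_C - (130q_C + q_C²). Setting ∂π_C/∂q_C = 0: 262 - 4q_C - (q_O) = 0.
Orion's first-order condition: 222 - 3q_O - (q_C) = 0.
Best responses: q_C = (262 - q_O)/4, q_O = (222 - q_C)/3.
Substituting one into the other gives q_C = 564/11 and q_O = 626/11.
Total output Q = 1190/11, so price P = 392 - 1190/11 = 283.8182.

283.82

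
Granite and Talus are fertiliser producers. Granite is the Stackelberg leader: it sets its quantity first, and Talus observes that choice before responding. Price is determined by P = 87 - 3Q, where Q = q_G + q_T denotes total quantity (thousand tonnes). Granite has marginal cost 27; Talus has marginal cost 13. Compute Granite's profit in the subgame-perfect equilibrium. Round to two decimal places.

88.17

The follower Talus best-responds to any q_G: π_T = (87 - 3Q)q_T - 13q_T.
Follower FOC: 74 - 3q_G - 6q_T = 0, so q_T(q_G) = (74 - 3q_G)/6.
Granite substitutes q_T(q_G) into its own profit: π_G = q_G(87 - 3q_G - (74 - 3q_G)/2) - 27q_G = (50 - (3/2)q_G)q_G - 27q_G.
The leader's first-order condition 23 - 3q_G = 0 yields q_G = 23/3.
Then q_T = (74 - 3·(23/3))/6 = 17/2.
Price P = 87 - 3·(97/6) = 77/2.
Granite's profit: (77/2 - 27)·(23/3) = 529/6.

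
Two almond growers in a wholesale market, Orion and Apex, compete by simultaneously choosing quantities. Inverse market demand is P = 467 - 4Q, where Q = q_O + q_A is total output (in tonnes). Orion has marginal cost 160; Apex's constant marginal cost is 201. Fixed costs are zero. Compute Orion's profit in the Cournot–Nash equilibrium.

3364

Orion's profit: π_O = (467 - 4Q)q_O - (160q_O). Setting ∂π_O/∂q_O = 0: 307 - 8q_O - 4(q_A) = 0.
Apex's profit: π_A = (467 - 4Q)q_A - (201q_A). Setting ∂π_A/∂q_A = 0: 266 - 8q_A - 4(q_O) = 0.
Rearranging gives the reaction functions q_O = (307 - 4q_A)/8 and q_A = (266 - 4q_O)/8.
Substituting one into the other gives q_O = 29 and q_A = 75/4.
Price P = 467 - 4·(191/4) = 276.
Orion's profit: (276 - 160)·29 = 3364.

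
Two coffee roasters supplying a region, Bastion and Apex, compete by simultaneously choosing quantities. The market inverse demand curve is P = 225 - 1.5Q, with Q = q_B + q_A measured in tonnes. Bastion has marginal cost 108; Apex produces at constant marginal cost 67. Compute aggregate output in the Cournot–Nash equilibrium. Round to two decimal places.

Bastion's profit: π_B = (225 - 1.5Q)q_B - (108q_B). Setting ∂π_B/∂q_B = 0: 117 - 3q_B - (3/2)(q_A) = 0.
Apex's profit: π_A = (225 - 1.5Q)q_A - (67q_A). Setting ∂π_A/∂q_A = 0: 158 - 3q_A - (3/2)(q_B) = 0.
Best responses: q_B = (117 - (3/2)q_A)/3, q_A = (158 - (3/2)q_B)/3.
Substituting one into the other gives q_B = 152/9 and q_A = 398/9.
Total output Q = 152/9 + 398/9 = 550/9.

61.11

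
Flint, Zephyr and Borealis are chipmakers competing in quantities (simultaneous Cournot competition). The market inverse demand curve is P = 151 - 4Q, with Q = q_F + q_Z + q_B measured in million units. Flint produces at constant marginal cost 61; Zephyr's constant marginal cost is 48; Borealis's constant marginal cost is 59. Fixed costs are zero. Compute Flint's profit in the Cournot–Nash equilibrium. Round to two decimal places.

Flint's profit: π_F = (151 - 4Q)q_F - (61q_F). Setting ∂π_F/∂q_F = 0: 90 - 8q_F - 4(q_Z + q_B) = 0.
Zephyr's first-order condition: 103 - 8q_Z - 4(q_F + q_B) = 0.
Borealis's profit: π_B = (151 - 4Q)q_B - (59q_B). Setting ∂π_B/∂q_B = 0: 92 - 8q_B - 4(q_F + q_Z) = 0.
Summing all 3 equations gives 285 − 16Q = 0, hence Q = 285/16.
Back-substituting: q_F = (90 − 285/4)/4 = 75/16, q_Z = (103 − 285/4)/4 = 127/16, q_B = (92 − 285/4)/4 = 83/16.
Price P = 151 - 4·(285/16) = 319/4.
Flint's profit: (319/4 - 61)·(75/16) = 87.8906.

87.89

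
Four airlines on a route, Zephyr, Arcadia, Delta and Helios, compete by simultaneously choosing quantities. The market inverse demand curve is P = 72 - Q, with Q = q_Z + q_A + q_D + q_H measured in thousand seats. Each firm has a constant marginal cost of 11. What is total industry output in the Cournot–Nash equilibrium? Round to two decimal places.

A representative firm's profit is π_i = q_i(72 - Q) - 11q_i.
First-order condition (treating rivals' output as given): 61 - 2q_i - Σ_{j≠i} q_j = 0.
With identical firms every q_j equals q_i, so Σ_{j≠i} q_j = 3q_i and 61 = 5q_i, giving q_i = 61/5.
Total output Q = 61/5 + 61/5 + 61/5 + 61/5 = 244/5.

48.80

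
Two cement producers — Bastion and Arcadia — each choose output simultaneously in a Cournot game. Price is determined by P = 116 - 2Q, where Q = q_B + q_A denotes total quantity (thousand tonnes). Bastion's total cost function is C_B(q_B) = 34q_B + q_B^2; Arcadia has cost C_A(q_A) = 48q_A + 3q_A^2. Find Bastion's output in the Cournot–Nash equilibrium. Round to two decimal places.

12.21

Bastion's profit: π_B = (116 - 2Q)q_B - (34q_B + q_B²). Setting ∂π_B/∂q_B = 0: 82 - 6q_B - 2(q_A) = 0.
Arcadia's profit: π_A = (116 - 2Q)q_A - (48q_A + 3q_A²). Setting ∂π_A/∂q_A = 0: 68 - 10q_A - 2(q_B) = 0.
So q_B = (82 - 2q_A)/6 and q_A = (68 - 2q_B)/10.
Solving the pair: q_B = 171/14, q_A = 61/14.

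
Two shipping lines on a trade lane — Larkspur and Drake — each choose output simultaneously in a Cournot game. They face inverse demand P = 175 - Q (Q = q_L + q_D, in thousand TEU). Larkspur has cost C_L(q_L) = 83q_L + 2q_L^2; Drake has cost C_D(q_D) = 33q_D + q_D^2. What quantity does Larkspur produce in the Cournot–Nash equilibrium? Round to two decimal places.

Larkspur's profit: π_L = (175 - Q)q_L - (83q_L + 2q_L²). Setting ∂π_L/∂q_L = 0: 92 - 6q_L - (q_D) = 0.
Drake's profit: π_D = (175 - Q)q_D - (33q_D + q_D²). Setting ∂π_D/∂q_D = 0: 142 - 4q_D - (q_L) = 0.
So q_L = (92 - q_D)/6 and q_D = (142 - q_L)/4.
Substituting one into the other gives q_L = 226/23 and q_D = 760/23.

9.83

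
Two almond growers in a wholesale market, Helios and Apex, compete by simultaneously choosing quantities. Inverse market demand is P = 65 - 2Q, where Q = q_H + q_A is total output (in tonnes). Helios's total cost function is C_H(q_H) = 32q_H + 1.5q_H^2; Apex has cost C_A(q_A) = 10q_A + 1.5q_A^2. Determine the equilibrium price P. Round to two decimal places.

Helios's profit: π_H = (65 - 2Q)q_H - (32q_H + (3/2)q_H²). Setting ∂π_H/∂q_H = 0: 33 - 7q_H - 2(q_A) = 0.
Apex's profit: π_A = (65 - 2Q)q_A - (10q_A + (3/2)q_A²). Setting ∂π_A/∂q_A = 0: 55 - 7q_A - 2(q_H) = 0.
Rearranging gives the reaction functions q_H = (33 - 2q_A)/7 and q_A = (55 - 2q_H)/7.
Substituting one into the other gives q_H = 121/45 and q_A = 319/45.
Total output Q = 88/9, so price P = 65 - 2·(88/9) = 409/9.

45.44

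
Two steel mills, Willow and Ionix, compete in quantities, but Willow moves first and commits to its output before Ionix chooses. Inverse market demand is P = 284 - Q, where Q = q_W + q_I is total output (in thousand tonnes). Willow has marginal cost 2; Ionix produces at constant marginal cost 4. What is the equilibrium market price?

73

The follower Ionix best-responds to any q_W: π_I = (284 - Q)q_I - 4q_I.
Setting the follower's marginal profit to zero, 280 - q_W - 2q_I = 0, i.e. q_I = (280 - q_W)/2.
The leader anticipates this reaction. Substituting into P = 284 - Q gives P = 144 - (1/2)q_W, so π_W = (144 - (1/2)q_W)q_W - 2q_W.
Leader FOC: 142 - q_W = 0, so q_W = 142.
Then q_I = (280 - 142)/2 = 69.
Total output Q = 211, so price P = 284 - 211 = 73.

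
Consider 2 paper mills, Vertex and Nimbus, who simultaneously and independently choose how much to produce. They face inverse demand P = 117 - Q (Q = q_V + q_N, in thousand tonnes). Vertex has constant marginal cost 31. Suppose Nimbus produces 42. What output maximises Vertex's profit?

With the rival's output fixed at 42, Vertex's profit is π_V = (117 - 42 - q_V)q_V - (31q_V) = (75 - q_V)q_V - (31q_V).
∂π_V/∂q_V = 44 - 2q_V = 0, so q_V = 22.

22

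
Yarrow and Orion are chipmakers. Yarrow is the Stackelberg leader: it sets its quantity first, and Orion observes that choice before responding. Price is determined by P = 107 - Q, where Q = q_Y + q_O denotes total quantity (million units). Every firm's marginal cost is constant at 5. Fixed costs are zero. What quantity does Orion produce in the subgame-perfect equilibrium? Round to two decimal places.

25.50

Solve by backward induction. Given q_Y, the follower Orion maximises π_O = (107 - q_Y - q_O)q_O - 5q_O.
Setting the follower's marginal profit to zero, 102 - q_Y - 2q_O = 0, i.e. q_O = (102 - q_Y)/2.
The leader anticipates this reaction. Substituting into P = 107 - Q gives P = 56 - (1/2)q_Y, so π_Y = (56 - (1/2)q_Y)q_Y - 5q_Y.
Leader FOC: 51 - q_Y = 0, so q_Y = 51.
Then q_O = (102 - 51)/2 = 51/2.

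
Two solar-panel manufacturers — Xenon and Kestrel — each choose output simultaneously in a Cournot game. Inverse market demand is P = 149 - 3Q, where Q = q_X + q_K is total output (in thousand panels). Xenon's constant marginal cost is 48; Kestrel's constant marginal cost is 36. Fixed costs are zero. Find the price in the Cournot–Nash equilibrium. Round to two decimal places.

77.67

Xenon's profit: π_X = (149 - 3Q)q_X - (48q_X). Setting ∂π_X/∂q_X = 0: 101 - 6q_X - 3(q_K) = 0.
Kestrel's first-order condition: 113 - 6q_K - 3(q_X) = 0.
Rearranging gives the reaction functions q_X = (101 - 3q_K)/6 and q_K = (113 - 3q_X)/6.
Substituting one into the other gives q_X = 89/9 and q_K = 125/9.
Total output Q = 214/9, so price P = 149 - 3·(214/9) = 233/3.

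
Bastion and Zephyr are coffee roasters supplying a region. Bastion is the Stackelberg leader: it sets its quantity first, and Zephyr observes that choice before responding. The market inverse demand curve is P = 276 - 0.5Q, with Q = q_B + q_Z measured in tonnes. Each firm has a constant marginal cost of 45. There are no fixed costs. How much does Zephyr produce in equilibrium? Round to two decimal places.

115.50

The follower Zephyr best-responds to any q_B: π_Z = (276 - 0.5Q)q_Z - 45q_Z.
Setting the follower's marginal profit to zero, 231 - (1/2)q_B - q_Z = 0, i.e. q_Z = (231 - (1/2)q_B).
Bastion substitutes q_Z(q_B) into its own profit: π_B = q_B(276 - (1/2)q_B - (231 - (1/2)q_B)/2) - 45q_B = (321/2 - (1/4)q_B)q_B - 45q_B.
Maximising: ∂π_B/∂q_B = 231/2 - (1/2)q_B = 0, giving q_B = 231.
Then q_Z = (231 - (1/2)·231) = 231/2.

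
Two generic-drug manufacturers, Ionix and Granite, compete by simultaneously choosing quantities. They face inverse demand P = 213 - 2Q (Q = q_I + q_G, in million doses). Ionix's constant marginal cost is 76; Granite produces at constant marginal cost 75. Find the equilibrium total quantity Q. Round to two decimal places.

Ionix's profit: π_I = (213 - 2Q)q_I - (76q_I). Setting ∂π_I/∂q_I = 0: 137 - 4q_I - 2(q_G) = 0.
Granite's profit: π_G = (213 - 2Q)q_G - (75q_G). Setting ∂π_G/∂q_G = 0: 138 - 4q_G - 2(q_I) = 0.
Rearranging gives the reaction functions q_I = (137 - 2q_G)/4 and q_G = (138 - 2q_I)/4.
Solving the pair: q_I = 68/3, q_G = 139/6.
Total output Q = 68/3 + 139/6 = 275/6.

45.83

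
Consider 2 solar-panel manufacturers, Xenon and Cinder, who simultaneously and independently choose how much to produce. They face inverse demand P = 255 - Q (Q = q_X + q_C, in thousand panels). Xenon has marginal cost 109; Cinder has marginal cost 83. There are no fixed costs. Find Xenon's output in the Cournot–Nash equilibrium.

Xenon's profit: π_X = (255 - Q)q_X - (109q_X). Setting ∂π_X/∂q_X = 0: 146 - 2q_X - (q_C) = 0.
Cinder's first-order condition: 172 - 2q_C - (q_X) = 0.
Best responses: q_X = (146 - q_C)/2, q_C = (172 - q_X)/2.
Solving the pair: q_X = 40, q_C = 66.

40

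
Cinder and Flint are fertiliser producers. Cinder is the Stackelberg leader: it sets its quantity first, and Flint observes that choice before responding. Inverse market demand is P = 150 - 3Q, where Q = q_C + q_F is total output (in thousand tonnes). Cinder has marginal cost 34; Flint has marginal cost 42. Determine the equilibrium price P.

Solve by backward induction. Given q_C, the follower Flint maximises π_F = (150 - 3q_C - 3q_F)q_F - 42q_F.
Follower FOC: 108 - 3q_C - 6q_F = 0, so q_F(q_C) = (108 - 3q_C)/6.
Cinder substitutes q_F(q_C) into its own profit: π_C = q_C(150 - 3q_C - (108 - 3q_C)/2) - 34q_C = (96 - (3/2)q_C)q_C - 34q_C.
Leader FOC: 62 - 3q_C = 0, so q_C = 62/3.
Then q_F = (108 - 3·(62/3))/6 = 23/3.
Total output Q = 85/3, so price P = 150 - 3·(85/3) = 65.

65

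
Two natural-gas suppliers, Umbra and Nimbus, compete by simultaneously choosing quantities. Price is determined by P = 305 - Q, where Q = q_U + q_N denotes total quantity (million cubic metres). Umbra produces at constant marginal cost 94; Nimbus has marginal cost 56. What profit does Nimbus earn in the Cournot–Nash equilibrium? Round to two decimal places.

9152.11

Umbra's profit: π_U = (305 - Q)q_U - (94q_U). Setting ∂π_U/∂q_U = 0: 211 - 2q_U - (q_N) = 0.
Nimbus's profit: π_N = (305 - Q)q_N - (56q_N). Setting ∂π_N/∂q_N = 0: 249 - 2q_N - (q_U) = 0.
Best responses: q_U = (211 - q_N)/2, q_N = (249 - q_U)/2.
Substituting one into the other gives q_U = 173/3 and q_N = 287/3.
Price P = 305 - 460/3 = 455/3.
Nimbus's profit: (455/3 - 56)·(287/3) = 9152.1111.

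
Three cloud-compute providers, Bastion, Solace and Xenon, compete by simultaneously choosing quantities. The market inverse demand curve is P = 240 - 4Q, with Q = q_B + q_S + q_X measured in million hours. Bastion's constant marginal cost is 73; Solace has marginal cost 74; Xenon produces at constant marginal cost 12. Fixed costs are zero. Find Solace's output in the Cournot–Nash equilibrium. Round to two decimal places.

Bastion's profit: π_B = (240 - 4Q)q_B - (73q_B). Setting ∂π_B/∂q_B = 0: 167 - 8q_B - 4(q_S + q_X) = 0.
Solace's profit: π_S = (240 - 4Q)q_S - (74q_S). Setting ∂π_S/∂q_S = 0: 166 - 8q_S - 4(q_B + q_X) = 0.
Xenon's profit: π_X = (240 - 4Q)q_X - (12q_X). Setting ∂π_X/∂q_X = 0: 228 - 8q_X - 4(q_B + q_S) = 0.
Adding the 3 first-order conditions: 561 − 16Q = 0, so Q = 561/16.
Back-substituting: q_B = (167 − 561/4)/4 = 107/16, q_S = (166 − 561/4)/4 = 103/16, q_X = (228 − 561/4)/4 = 351/16.

6.44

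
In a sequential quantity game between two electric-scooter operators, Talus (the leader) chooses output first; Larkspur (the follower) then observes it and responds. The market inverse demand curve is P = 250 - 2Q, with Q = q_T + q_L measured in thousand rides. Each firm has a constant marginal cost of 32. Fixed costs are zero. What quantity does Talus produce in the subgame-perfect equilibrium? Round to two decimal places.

54.50

The follower Larkspur best-responds to any q_T: π_L = (250 - 2Q)q_L - 32q_L.
∂π_L/∂q_L = 218 - 2q_T - 4q_L = 0 gives the reaction function q_L = (218 - 2q_T)/4.
The leader anticipates this reaction. Substituting into P = 250 - 2Q gives P = 141 - q_T, so π_T = (141 - q_T)q_T - 32q_T.
Maximising: ∂π_T/∂q_T = 109 - 2q_T = 0, giving q_T = 109/2.
Then q_L = (218 - 2·(109/2))/4 = 109/4.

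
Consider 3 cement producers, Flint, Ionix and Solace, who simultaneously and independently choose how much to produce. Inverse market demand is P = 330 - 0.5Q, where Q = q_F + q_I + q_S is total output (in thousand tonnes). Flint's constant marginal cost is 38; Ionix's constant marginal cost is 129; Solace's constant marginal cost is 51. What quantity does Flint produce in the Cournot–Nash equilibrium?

198

Flint's profit: π_F = (330 - 0.5Q)q_F - (38q_F). Setting ∂π_F/∂q_F = 0: 292 - q_F - (1/2)(q_I + q_S) = 0.
Ionix's profit: π_I = (330 - 0.5Q)q_I - (129q_I). Setting ∂π_I/∂q_I = 0: 201 - q_I - (1/2)(q_F + q_S) = 0.
Solace's profit: π_S = (330 - 0.5Q)q_S - (51q_S). Setting ∂π_S/∂q_S = 0: 279 - q_S - (1/2)(q_F + q_I) = 0.
Summing all 3 equations gives 772 − 2Q = 0, hence Q = 386.
Back-substituting: q_F = (292 − 193)/(1/2) = 198, q_I = (201 − 193)/(1/2) = 16, q_S = (279 − 193)/(1/2) = 172.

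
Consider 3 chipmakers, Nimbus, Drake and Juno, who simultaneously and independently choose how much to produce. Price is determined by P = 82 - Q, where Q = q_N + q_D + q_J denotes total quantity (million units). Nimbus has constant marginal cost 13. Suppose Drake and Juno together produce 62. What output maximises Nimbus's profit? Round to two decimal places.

With rivals' combined output fixed at 62, Nimbus's profit is π_N = (82 - 62 - q_N)q_N - (13q_N) = (20 - q_N)q_N - (13q_N).
∂π_N/∂q_N = 7 - 2q_N = 0, so q_N = 7/2.

3.50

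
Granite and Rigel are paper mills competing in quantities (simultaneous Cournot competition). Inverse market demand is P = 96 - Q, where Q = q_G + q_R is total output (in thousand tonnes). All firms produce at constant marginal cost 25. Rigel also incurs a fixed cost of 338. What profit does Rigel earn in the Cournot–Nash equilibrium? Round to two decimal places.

Each firm earns π_i = (96 - Q)q_i - 25q_i.
Setting ∂π_i/∂q_i = 0 with rivals' quantities fixed: 71 - 2q_i - q_j = 0.
By symmetry each firm produces the same amount; substituting q_j = q_i yields q_i = 71/3.
Price P = 96 - 142/3 = 146/3.
Rigel's profit: (146/3 - 25)·(71/3) - 338 = 1999/9.

222.11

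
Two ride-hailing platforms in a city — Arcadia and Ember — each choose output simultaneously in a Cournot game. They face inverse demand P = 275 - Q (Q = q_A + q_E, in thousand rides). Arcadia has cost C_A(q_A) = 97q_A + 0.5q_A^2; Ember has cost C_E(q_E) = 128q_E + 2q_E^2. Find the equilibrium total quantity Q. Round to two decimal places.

Arcadia's profit: π_A = (275 - Q)q_A - (97q_A + (1/2)q_A²). Setting ∂π_A/∂q_A = 0: 178 - 3q_A - (q_E) = 0.
Ember's first-order condition: 147 - 6q_E - (q_A) = 0.
Best responses: q_A = (178 - q_E)/3, q_E = (147 - q_A)/6.
Substituting one into the other gives q_A = 921/17 and q_E = 263/17.
Total output Q = 921/17 + 263/17 = 1184/17.

69.65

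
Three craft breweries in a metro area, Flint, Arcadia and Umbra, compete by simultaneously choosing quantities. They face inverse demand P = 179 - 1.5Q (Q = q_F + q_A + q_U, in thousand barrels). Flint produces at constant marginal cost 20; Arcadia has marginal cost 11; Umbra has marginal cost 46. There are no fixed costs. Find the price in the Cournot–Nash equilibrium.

Flint's profit: π_F = (179 - 1.5Q)q_F - (20q_F). Setting ∂π_F/∂q_F = 0: 159 - 3q_F - (3/2)(q_A + q_U) = 0.
Arcadia's profit: π_A = (179 - 1.5Q)q_A - (11q_A). Setting ∂π_A/∂q_A = 0: 168 - 3q_A - (3/2)(q_F + q_U) = 0.
Umbra's profit: π_U = (179 - 1.5Q)q_U - (46q_U). Setting ∂π_U/∂q_U = 0: 133 - 3q_U - (3/2)(q_F + q_A) = 0.
Summing all 3 equations gives 460 − 6Q = 0, hence Q = 230/3.
Back-substituting: q_F = (159 − 115)/(3/2) = 88/3, q_A = (168 − 115)/(3/2) = 106/3, q_U = (133 − 115)/(3/2) = 12.
Total output Q = 230/3, so price P = 179 - (3/2)·(230/3) = 64.

64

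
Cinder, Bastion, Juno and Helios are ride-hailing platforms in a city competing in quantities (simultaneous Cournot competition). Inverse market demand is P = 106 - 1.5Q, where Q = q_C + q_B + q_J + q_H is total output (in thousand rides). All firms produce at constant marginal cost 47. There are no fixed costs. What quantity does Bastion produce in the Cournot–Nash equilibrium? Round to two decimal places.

7.87

Each firm earns π_i = (106 - 1.5Q)q_i - 47q_i.
First-order condition (treating rivals' output as given): 59 - 3q_i - (3/2)·Σ_{j≠i} q_j = 0.
By symmetry each firm produces the same amount; substituting Σ_{j≠i} q_j = 3q_i yields q_i = 59/(15/2) = 118/15.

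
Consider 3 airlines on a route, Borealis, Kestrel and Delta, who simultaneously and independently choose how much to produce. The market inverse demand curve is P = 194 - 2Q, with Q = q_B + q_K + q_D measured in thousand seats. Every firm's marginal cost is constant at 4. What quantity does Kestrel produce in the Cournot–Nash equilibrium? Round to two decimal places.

23.75

A representative firm's profit is π_i = q_i(194 - 2Q) - 4q_i.
Setting ∂π_i/∂q_i = 0 with rivals' quantities fixed: 190 - 4q_i - 2·Σ_{j≠i} q_j = 0.
By symmetry each firm produces the same amount; substituting Σ_{j≠i} q_j = 2q_i yields q_i = 190/8 = 95/4.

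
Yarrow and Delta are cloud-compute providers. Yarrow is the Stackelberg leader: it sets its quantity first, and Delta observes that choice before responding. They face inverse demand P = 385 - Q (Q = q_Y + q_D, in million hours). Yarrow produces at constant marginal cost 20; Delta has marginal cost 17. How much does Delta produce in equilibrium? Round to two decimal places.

93.50

Solve by backward induction. Given q_Y, the follower Delta maximises π_D = (385 - q_Y - q_D)q_D - 17q_D.
∂π_D/∂q_D = 368 - q_Y - 2q_D = 0 gives the reaction function q_D = (368 - q_Y)/2.
The leader anticipates this reaction. Substituting into P = 385 - Q gives P = 201 - (1/2)q_Y, so π_Y = (201 - (1/2)q_Y)q_Y - 20q_Y.
The leader's first-order condition 181 - q_Y = 0 yields q_Y = 181.
Then q_D = (368 - 181)/2 = 187/2.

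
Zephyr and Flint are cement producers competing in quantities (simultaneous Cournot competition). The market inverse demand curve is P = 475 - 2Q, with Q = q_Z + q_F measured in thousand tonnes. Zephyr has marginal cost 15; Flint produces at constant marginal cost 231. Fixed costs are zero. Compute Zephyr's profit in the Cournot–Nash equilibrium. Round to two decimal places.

25387.56

Zephyr's profit: π_Z = (475 - 2Q)q_Z - (15q_Z). Setting ∂π_Z/∂q_Z = 0: 460 - 4q_Z - 2(q_F) = 0.
Flint's first-order condition: 244 - 4q_F - 2(q_Z) = 0.
So q_Z = (460 - 2q_F)/4 and q_F = (244 - 2q_Z)/4.
Solving the pair: q_Z = 338/3, q_F = 14/3.
Price P = 475 - 2·(352/3) = 721/3.
Zephyr's profit: (721/3 - 15)·(338/3) = 25387.5556.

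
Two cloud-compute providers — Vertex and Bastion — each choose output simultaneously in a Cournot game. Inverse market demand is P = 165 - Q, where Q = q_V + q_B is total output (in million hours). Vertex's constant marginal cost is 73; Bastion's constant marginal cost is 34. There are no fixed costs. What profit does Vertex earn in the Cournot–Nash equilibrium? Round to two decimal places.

312.11

Vertex's profit: π_V = (165 - Q)q_V - (73q_V). Setting ∂π_V/∂q_V = 0: 92 - 2q_V - (q_B) = 0.
Bastion's first-order condition: 131 - 2q_B - (q_V) = 0.
Best responses: q_V = (92 - q_B)/2, q_B = (131 - q_V)/2.
Substituting one into the other gives q_V = 53/3 and q_B = 170/3.
Price P = 165 - 223/3 = 272/3.
Vertex's profit: (272/3 - 73)·(53/3) = 312.1111.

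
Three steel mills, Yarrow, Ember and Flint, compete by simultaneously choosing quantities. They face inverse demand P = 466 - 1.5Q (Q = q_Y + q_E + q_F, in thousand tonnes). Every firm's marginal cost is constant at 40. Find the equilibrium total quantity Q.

213

Each firm earns π_i = (466 - 1.5Q)q_i - 40q_i.
First-order condition (treating rivals' output as given): 426 - 3q_i - (3/2)·Σ_{j≠i} q_j = 0.
By symmetry each firm produces the same amount; substituting Σ_{j≠i} q_j = 2q_i yields q_i = 426/6 = 71.
Total output Q = 71 + 71 + 71 = 213.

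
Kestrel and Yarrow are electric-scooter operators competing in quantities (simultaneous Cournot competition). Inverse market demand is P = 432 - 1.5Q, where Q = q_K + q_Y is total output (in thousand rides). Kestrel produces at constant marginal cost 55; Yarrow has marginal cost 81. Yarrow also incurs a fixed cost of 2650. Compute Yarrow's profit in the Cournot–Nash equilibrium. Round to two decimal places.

5174.07

Kestrel's profit: π_K = (432 - 1.5Q)q_K - (55q_K). Setting ∂π_K/∂q_K = 0: 377 - 3q_K - (3/2)(q_Y) = 0.
Yarrow's first-order condition: 351 - 3q_Y - (3/2)(q_K) = 0.
So q_K = (377 - (3/2)q_Y)/3 and q_Y = (351 - (3/2)q_K)/3.
Substituting one into the other gives q_K = 806/9 and q_Y = 650/9.
Price P = 432 - (3/2)·(1456/9) = 568/3.
Yarrow's profit: (568/3 - 81)·(650/9) - 2650 = 5174.0741.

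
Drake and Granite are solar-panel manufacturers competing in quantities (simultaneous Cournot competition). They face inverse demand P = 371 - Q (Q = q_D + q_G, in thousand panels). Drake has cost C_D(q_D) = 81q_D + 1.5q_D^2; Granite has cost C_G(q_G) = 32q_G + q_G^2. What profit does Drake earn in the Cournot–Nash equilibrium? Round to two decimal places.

4667.87

Drake's profit: π_D = (371 - Q)q_D - (81q_D + (3/2)q_D²). Setting ∂π_D/∂q_D = 0: 290 - 5q_D - (q_G) = 0.
Granite's profit: π_G = (371 - Q)q_G - (32q_G + q_G²). Setting ∂π_G/∂q_G = 0: 339 - 4q_G - (q_D) = 0.
Rearranging gives the reaction functions q_D = (290 - q_G)/5 and q_G = (339 - q_D)/4.
Solving the pair: q_D = 821/19, q_G = 1405/19.
Price P = 371 - 117.1579 = 253.8421.
Drake's profit: 253.8421·(821/19) - 81·(821/19) - (3/2)(821/19)² = 4667.8740.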